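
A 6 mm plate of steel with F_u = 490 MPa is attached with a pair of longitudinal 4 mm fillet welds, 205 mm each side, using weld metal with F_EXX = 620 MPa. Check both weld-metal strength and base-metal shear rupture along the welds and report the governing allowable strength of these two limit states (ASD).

R_n/Ω ≈ 216 kN (weld metal governs)

t_e = 0.707 × 4 = 2.828 mm; L = 410 mm.
Weld metal: R_n/Ω = (1/2.0) × 0.6 × 620 × 2.828 × 410 × 10⁻³ = 215.7 kN.
Base metal (shear rupture): R_n/Ω = (1/2.0) × 0.6 × 490 × 6 × 410 × 10⁻³ = 361.6 kN.
Governing: weld metal.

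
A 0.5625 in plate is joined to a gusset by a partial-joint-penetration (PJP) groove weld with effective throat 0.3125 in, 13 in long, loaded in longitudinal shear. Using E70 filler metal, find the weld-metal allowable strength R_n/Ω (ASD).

E70XX → F_EXX = 70 ksi.
Effective throat (given) t_e = 0.3125 in.
A_we = 0.3125 × 13 = 4.062 in².
F_nw = 0.6 F_EXX = 42 ksi.
R_n/Ω = (42 × 4.062) / 2.0 = 85.31 kip.

R_n/Ω ≈ 85.3 kip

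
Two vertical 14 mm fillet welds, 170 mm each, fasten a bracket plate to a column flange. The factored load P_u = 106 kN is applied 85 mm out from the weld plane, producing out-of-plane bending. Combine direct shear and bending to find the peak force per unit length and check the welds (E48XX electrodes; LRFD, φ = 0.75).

f_max ≈ 986 N/mm; adequate

E48XX → F_EXX = 480 MPa.
L_w = 2 × 170 = 340 mm; section modulus (unit throat) S = 2 × L²/6 = 9633 mm².
Direct shear f_v = P/L_w = 106×10³/340 = 311.8 N/mm.
Moment M = P × e = 106×10³ × 85 = 9010000 N·mm; bending f_b = M/S = 935.3 N/mm.
f_max = √(f_v² + f_b²) = √(311.8² + 935.3²) = 985.9 N/mm.
φr_n = 0.75 × 0.6 × 480 × (0.707 × 14) = 2138 N/mm → adequate.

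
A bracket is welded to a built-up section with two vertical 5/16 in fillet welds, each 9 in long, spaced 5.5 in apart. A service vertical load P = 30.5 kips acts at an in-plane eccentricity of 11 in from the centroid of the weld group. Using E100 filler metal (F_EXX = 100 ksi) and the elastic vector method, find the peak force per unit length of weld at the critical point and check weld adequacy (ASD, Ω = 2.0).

Total weld length L_w = 18 in. Treat welds as unit-width lines.
Polar moment about centroid: J = 2[d³/12 + d(b/2)²] = 2[9³/12 + 9×2.75²] = 257.6 in³.
Direct shear f_v = P/L_w = 30.5 / 18 = 1.694 kip/in (vertical).
Torsion M = P·e = 30.5 × 11 = 335.5 kip·in.
Critical point at (x, y) = (2.75, 4.5) from centroid. f_tx = M·y/J = 5.86 kip/in; f_ty = M·x/J = 3.581 kip/in.
Resultant f_max = √[f_tx² + (f_v + f_ty)²] = √[5.86² + (1.694 + 3.581)²] = 7.885 kip/in.
Capacity per unit length: r_n/Ω = (1/2.0) × 0.6 × 100 × (0.707 × 0.3125) = 6.628 kip/in.
7.885 > 6.628 → NOT adequate.

f_max ≈ 7.89 kip/in; NOT adequate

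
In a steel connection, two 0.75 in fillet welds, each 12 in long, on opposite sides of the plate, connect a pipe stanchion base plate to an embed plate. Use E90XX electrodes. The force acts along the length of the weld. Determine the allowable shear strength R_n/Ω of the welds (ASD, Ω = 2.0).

E90XX → F_EXX = 90 ksi.
Effective throat t_e = 0.707 × 0.75 = 0.5302 in.
Total length L = 24 in; A_we = 0.5302 × 24 = 12.73 in².
F_nw = 0.6 F_EXX = 0.6 × 90 = 54 ksi.
R_n = 54 × 12.73 = 687.2 kip; R_n/Ω = 687.2/2.0 = 343.6 kip.

R_n/Ω ≈ 344 kip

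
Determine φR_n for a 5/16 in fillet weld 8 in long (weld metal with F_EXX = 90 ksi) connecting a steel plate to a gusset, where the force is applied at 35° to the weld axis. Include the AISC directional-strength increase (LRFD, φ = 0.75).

φR_n ≈ 87.1 kip

t_e = 0.707 × 0.3125 = 0.2209 in; A_we = 0.2209 × 8 = 1.767 in².
Directional factor: 1.0 + 0.5 sin^1.5(35°) = 1.217.
F_nw = 0.6 × 90 × 1.217 = 65.73 ksi.
φR_n = 0.75 × 65.73 × 1.767 = 87.13 kip.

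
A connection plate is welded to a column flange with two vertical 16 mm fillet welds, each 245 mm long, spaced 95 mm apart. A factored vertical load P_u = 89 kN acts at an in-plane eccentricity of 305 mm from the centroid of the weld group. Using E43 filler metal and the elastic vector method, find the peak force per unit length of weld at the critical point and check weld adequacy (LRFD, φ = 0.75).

E43XX → F_EXX = 430 MPa.
Total weld length L_w = 490 mm. Treat welds as unit-width lines.
Polar moment about centroid: J = 2[d³/12 + d(b/2)²] = 2[245³/12 + 245×47.5²] = 3557000 mm³.
Direct shear f_v = P/L_w = 89×10³ / 490 = 181.6 N/mm (vertical).
Torsion M = P·e = 89×10³ × 305 = 27145000 N·mm.
Critical point at (x, y) = (47.5, 122.5) from centroid. f_tx = M·y/J = 935 N/mm; f_ty = M·x/J = 362.5 N/mm.
Resultant f_max = √[f_tx² + (f_v + f_ty)²] = √[935² + (181.6 + 362.5)²] = 1082 N/mm.
Capacity per unit length: φr_n = 0.75 × 0.6 × 430 × (0.707 × 16) = 2189 N/mm.
1082 ≤ 2189 → adequate.

f_max ≈ 1080 N/mm; adequate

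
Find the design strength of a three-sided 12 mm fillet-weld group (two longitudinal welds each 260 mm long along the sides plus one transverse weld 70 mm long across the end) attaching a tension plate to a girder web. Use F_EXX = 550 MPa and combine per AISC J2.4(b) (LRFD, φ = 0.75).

φR_n ≈ 1240 kN

t_e = 0.707 × 12 = 8.484 mm.
R_nwl = 0.6 × 550 × 8.484 × 520 × 10⁻³ = 1456 kN (longitudinal, 2 welds).
R_nwt = 0.6 × 550 × 8.484 × 70 × 10⁻³ = 196 kN (transverse, base value).
(i) R_nwl + R_nwt = 1652 kN; (ii) 0.85 R_nwl + 1.5 R_nwt = 1531 kN.
R_n = max = 1652 kN [governs: (i)]; φR_n = 1239 kN.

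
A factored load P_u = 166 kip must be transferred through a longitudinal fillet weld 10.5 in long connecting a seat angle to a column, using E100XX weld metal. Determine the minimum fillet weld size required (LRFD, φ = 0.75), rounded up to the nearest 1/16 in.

E100XX → F_EXX = 100 ksi.
Total weld length L = 10.5 in.
Required throat t_e = P_u / (φ × 0.6 F_EXX × L) = 166 / (0.75 × 0.6 × 100 × 10.5) = 0.3513 in.
Required leg w = t_e / 0.707 = 0.4969 in → use 1/2 in.

w = 1/2 in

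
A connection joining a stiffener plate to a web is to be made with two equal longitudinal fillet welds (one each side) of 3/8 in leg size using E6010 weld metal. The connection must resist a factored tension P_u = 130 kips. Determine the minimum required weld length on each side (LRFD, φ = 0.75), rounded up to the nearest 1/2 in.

E60XX → F_EXX = 60 ksi.
Throat t_e = 0.707 × 0.375 = 0.2651 in.
φr_n = 0.75 × 0.6 × 60 × 0.2651 = 7.158 kips/in.
L_req = P_u / φr_n = 130 / 7.158 = 18.16 in total.
Per side: 18.16 / 2 = 9.08 in.
Round up → use L = 9.5 in on each side.

L = 9.5 in on each side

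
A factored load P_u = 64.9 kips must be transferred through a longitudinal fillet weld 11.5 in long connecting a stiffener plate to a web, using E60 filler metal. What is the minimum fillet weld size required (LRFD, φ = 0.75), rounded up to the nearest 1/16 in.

w = 5/16 in

E60XX → F_EXX = 60 ksi.
Total weld length L = 11.5 in.
Required throat t_e = P_u / (φ × 0.6 F_EXX × L) = 64.9 / (0.75 × 0.6 × 60 × 11.5) = 0.209 in.
Required leg w = t_e / 0.707 = 0.2956 in → use 5/16 in.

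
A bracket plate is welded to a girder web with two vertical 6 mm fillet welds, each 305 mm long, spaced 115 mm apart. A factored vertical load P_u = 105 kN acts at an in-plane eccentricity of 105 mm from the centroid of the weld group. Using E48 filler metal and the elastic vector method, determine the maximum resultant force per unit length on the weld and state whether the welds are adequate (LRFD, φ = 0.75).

f_max ≈ 365 N/mm; adequate

E48XX → F_EXX = 480 MPa.
Total weld length L_w = 610 mm. Treat welds as unit-width lines.
Polar moment about centroid: J = 2[d³/12 + d(b/2)²] = 2[305³/12 + 305×57.5²] = 6746000 mm³.
Direct shear f_v = P/L_w = 105×10³ / 610 = 172.1 N/mm (vertical).
Torsion M = P·e = 105×10³ × 105 = 11025000 N·mm.
Critical point at (x, y) = (57.5, 152.5) from centroid. f_tx = M·y/J = 249.2 N/mm; f_ty = M·x/J = 93.98 N/mm.
Resultant f_max = √[f_tx² + (f_v + f_ty)²] = √[249.2² + (172.1 + 93.98)²] = 364.6 N/mm.
Capacity per unit length: φr_n = 0.75 × 0.6 × 480 × (0.707 × 6) = 916.3 N/mm.
364.6 ≤ 916.3 → adequate.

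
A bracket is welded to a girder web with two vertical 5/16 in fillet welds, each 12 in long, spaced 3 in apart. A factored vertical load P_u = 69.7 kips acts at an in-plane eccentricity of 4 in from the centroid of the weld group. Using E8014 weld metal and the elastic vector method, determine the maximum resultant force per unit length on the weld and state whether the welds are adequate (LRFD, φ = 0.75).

E80XX → F_EXX = 80 ksi.
Total weld length L_w = 24 in. Treat welds as unit-width lines.
Polar moment about centroid: J = 2[d³/12 + d(b/2)²] = 2[12³/12 + 12×1.5²] = 342 in³.
Direct shear f_v = P/L_w = 69.7 / 24 = 2.904 kip/in (vertical).
Torsion M = P·e = 69.7 × 4 = 278.8 kip·in.
Critical point at (x, y) = (1.5, 6) from centroid. f_tx = M·y/J = 4.891 kip/in; f_ty = M·x/J = 1.223 kip/in.
Resultant f_max = √[f_tx² + (f_v + f_ty)²] = √[4.891² + (2.904 + 1.223)²] = 6.4 kip/in.
Capacity per unit length: φr_n = 0.75 × 0.6 × 80 × (0.707 × 0.3125) = 7.954 kip/in.
6.4 ≤ 7.954 → adequate.

f_max ≈ 6.4 kip/in; adequate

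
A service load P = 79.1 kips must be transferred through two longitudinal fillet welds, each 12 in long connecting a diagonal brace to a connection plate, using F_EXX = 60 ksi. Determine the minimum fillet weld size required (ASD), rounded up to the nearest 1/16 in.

w = 5/16 in

Total weld length L = 24 in.
Required throat t_e = P × Ω / (0.6 F_EXX × L) = 79.1 × 2.0 / (0.6 × 60 × 24) = 0.1831 in.
Required leg w = t_e / 0.707 = 0.259 in → use 5/16 in.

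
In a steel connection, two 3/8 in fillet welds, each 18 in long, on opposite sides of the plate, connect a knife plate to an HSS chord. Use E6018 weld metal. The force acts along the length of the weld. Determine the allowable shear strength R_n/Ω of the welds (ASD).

E60XX → F_EXX = 60 ksi.
Effective throat t_e = 0.707 × 0.375 = 0.2651 in.
Total length L = 36 in; A_we = 0.2651 × 36 = 9.544 in².
F_nw = 0.6 F_EXX = 0.6 × 60 = 36 ksi.
R_n = 36 × 9.544 = 343.6 kips; R_n/Ω = 343.6/2.0 = 171.8 kips.

R_n/Ω ≈ 172 kips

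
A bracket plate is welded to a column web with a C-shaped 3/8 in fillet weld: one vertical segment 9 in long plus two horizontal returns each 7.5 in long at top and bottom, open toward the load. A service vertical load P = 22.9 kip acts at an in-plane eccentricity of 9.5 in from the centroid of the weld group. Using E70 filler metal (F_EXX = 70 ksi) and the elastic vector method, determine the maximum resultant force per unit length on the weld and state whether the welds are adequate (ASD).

Total weld length L_w = 24 in. Treat welds as unit-width lines.
Centroid: x̄ = 2×7.5×3.75 / 24 = 2.344 in from the vertical weld.
Polar moment about centroid: J = I_x + I_y = [9³/12 + 2×7.5×4.5²] + [9×2.344² + 2(7.5³/12 + 7.5×1.406²)] = 513.9 in³.
Direct shear f_v = P/L_w = 22.9 / 24 = 0.9542 kip/in (vertical).
Torsion M = P·e = 22.9 × 9.5 = 217.55 kip·in.
Critical point at (x, y) = (5.156, 4.5) from centroid. f_tx = M·y/J = 1.905 kip/in; f_ty = M·x/J = 2.183 kip/in.
Resultant f_max = √[f_tx² + (f_v + f_ty)²] = √[1.905² + (0.9542 + 2.183)²] = 3.67 kip/in.
Capacity per unit length: r_n/Ω = (1/2.0) × 0.6 × 70 × (0.707 × 0.375) = 5.568 kip/in.
3.67 ≤ 5.568 → adequate.

f_max ≈ 3.67 kip/in; adequate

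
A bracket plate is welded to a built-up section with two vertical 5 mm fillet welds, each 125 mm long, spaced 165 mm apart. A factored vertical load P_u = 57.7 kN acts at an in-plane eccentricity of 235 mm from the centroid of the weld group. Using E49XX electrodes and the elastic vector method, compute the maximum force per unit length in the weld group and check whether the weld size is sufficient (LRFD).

f_max ≈ 887 N/mm; NOT adequate

E49XX → F_EXX = 490 MPa.
Total weld length L_w = 250 mm. Treat welds as unit-width lines.
Polar moment about centroid: J = 2[d³/12 + d(b/2)²] = 2[125³/12 + 125×82.5²] = 2027000 mm³.
Direct shear f_v = P/L_w = 57.7×10³ / 250 = 230.8 N/mm (vertical).
Torsion M = P·e = 57.7×10³ × 235 = 13560000 N·mm.
Critical point at (x, y) = (82.5, 62.5) from centroid. f_tx = M·y/J = 418.1 N/mm; f_ty = M·x/J = 551.9 N/mm.
Resultant f_max = √[f_tx² + (f_v + f_ty)²] = √[418.1² + (230.8 + 551.9)²] = 887.3 N/mm.
Capacity per unit length: φr_n = 0.75 × 0.6 × 490 × (0.707 × 5) = 779.5 N/mm.
887.3 > 779.5 → NOT adequate.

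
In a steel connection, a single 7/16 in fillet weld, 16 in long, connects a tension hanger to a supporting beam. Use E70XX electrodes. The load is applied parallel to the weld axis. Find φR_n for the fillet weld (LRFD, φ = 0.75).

φR_n ≈ 156 kip

E70XX → F_EXX = 70 ksi.
Effective throat t_e = 0.707 × 0.4375 = 0.3093 in.
Total length L = 16 in; A_we = 0.3093 × 16 = 4.949 in².
F_nw = 0.6 F_EXX = 0.6 × 70 = 42 ksi.
φR_n = 0.75 × 42 × 4.949 = 155.9 kip.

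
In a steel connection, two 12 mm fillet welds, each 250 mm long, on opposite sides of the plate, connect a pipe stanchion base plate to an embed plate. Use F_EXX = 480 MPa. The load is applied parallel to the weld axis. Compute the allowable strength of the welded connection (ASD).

Effective throat t_e = 0.707 × 12 = 8.484 mm.
Total length L = 500 mm; A_we = 8.484 × 500 = 4242 mm².
F_nw = 0.6 F_EXX = 0.6 × 480 = 288 MPa.
R_n = 288 × 4242 × 10⁻³ = 1222 kN; R_n/Ω = 1222/2.0 = 610.8 kN.

R_n/Ω ≈ 611 kN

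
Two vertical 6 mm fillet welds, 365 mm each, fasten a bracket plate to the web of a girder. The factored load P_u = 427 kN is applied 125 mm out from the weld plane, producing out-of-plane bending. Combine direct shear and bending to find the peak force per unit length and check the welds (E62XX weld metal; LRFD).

f_max ≈ 1340 N/mm; NOT adequate

E62XX → F_EXX = 620 MPa.
L_w = 2 × 365 = 730 mm; section modulus (unit throat) S = 2 × L²/6 = 44410 mm².
Direct shear f_v = P/L_w = 427×10³/730 = 584.9 N/mm.
Moment M = P × e = 427×10³ × 125 = 53375000 N·mm; bending f_b = M/S = 1202 N/mm.
f_max = √(f_v² + f_b²) = √(584.9² + 1202²) = 1337 N/mm.
φr_n = 0.75 × 0.6 × 620 × (0.707 × 6) = 1184 N/mm → NOT adequate.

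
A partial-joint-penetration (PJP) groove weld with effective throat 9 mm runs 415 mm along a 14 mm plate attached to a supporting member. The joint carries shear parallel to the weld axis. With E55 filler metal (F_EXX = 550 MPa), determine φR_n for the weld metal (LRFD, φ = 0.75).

φR_n ≈ 924 kN

Effective throat (given) t_e = 9 mm.
A_we = 9 × 415 = 3735 mm².
F_nw = 0.6 F_EXX = 330 MPa.
φR_n = 0.75 × 330 × 3735 × 10⁻³ = 924.4 kN.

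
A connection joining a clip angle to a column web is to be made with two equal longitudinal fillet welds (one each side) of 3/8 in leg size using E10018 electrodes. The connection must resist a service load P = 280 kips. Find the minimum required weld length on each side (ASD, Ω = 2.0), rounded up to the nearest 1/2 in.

L = 18 in on each side

E100XX → F_EXX = 100 ksi.
Throat t_e = 0.707 × 0.375 = 0.2651 in.
r_n/Ω = (0.6 × 100 × 0.2651) / 2.0 = 7.954 kip/in.
L_req = P / (r_n/Ω) = 280 / 7.954 = 35.2 in total.
Per side: 35.2 / 2 = 17.6 in.
Round up → use L = 18 in on each side.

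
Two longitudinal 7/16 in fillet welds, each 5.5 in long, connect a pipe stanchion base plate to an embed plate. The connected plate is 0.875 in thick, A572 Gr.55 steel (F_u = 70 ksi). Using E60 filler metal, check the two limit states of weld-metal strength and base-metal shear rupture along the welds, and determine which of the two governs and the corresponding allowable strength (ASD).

R_n/Ω ≈ 61.2 kips (weld metal governs)

E60XX → F_EXX = 60 ksi.
t_e = 0.707 × 0.4375 = 0.3093 in; L = 11 in.
Weld metal: R_n/Ω = (1/2.0) × 0.6 × 60 × 0.3093 × 11 = 61.24 kips.
Base metal (shear rupture): R_n/Ω = (1/2.0) × 0.6 × 70 × 0.875 × 11 = 202.1 kips.
Governing: weld metal.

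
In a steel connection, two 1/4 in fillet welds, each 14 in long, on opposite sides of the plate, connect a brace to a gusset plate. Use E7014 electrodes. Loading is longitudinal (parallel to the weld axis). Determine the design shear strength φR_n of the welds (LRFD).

E70XX → F_EXX = 70 ksi.
Effective throat t_e = 0.707 × 0.25 = 0.1767 in.
Total length L = 28 in; A_we = 0.1767 × 28 = 4.949 in².
F_nw = 0.6 F_EXX = 0.6 × 70 = 42 ksi.
φR_n = 0.75 × 42 × 4.949 = 155.9 kip.

φR_n ≈ 156 kip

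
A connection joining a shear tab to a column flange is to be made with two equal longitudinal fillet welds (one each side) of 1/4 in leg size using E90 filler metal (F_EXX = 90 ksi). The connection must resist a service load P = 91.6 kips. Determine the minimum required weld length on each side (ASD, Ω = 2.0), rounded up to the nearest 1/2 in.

L = 10 in on each side

Throat t_e = 0.707 × 0.25 = 0.1767 in.
r_n/Ω = (0.6 × 90 × 0.1767) / 2.0 = 4.772 kip/in.
L_req = P / (r_n/Ω) = 91.6 / 4.772 = 19.19 in total.
Per side: 19.19 / 2 = 9.597 in.
Round up → use L = 10 in on each side.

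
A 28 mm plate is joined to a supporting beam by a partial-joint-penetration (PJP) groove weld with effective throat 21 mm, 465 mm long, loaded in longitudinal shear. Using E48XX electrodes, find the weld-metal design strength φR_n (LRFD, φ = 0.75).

E48XX → F_EXX = 480 MPa.
Effective throat (given) t_e = 21 mm.
A_we = 21 × 465 = 9765 mm².
F_nw = 0.6 F_EXX = 288 MPa.
φR_n = 0.75 × 288 × 9765 × 10⁻³ = 2109 kN.

φR_n ≈ 2110 kN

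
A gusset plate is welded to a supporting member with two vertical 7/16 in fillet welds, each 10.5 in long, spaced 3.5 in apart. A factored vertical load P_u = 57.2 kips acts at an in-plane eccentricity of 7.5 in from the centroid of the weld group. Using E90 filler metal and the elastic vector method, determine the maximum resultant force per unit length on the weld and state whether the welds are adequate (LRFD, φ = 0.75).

f_max ≈ 10.4 kip/in; adequate

E90XX → F_EXX = 90 ksi.
Total weld length L_w = 21 in. Treat welds as unit-width lines.
Polar moment about centroid: J = 2[d³/12 + d(b/2)²] = 2[10.5³/12 + 10.5×1.75²] = 257.2 in³.
Direct shear f_v = P/L_w = 57.2 / 21 = 2.724 kip/in (vertical).
Torsion M = P·e = 57.2 × 7.5 = 429 kip·in.
Critical point at (x, y) = (1.75, 5.25) from centroid. f_tx = M·y/J = 8.755 kip/in; f_ty = M·x/J = 2.918 kip/in.
Resultant f_max = √[f_tx² + (f_v + f_ty)²] = √[8.755² + (2.724 + 2.918)²] = 10.42 kip/in.
Capacity per unit length: φr_n = 0.75 × 0.6 × 90 × (0.707 × 0.4375) = 12.53 kip/in.
10.42 ≤ 12.53 → adequate.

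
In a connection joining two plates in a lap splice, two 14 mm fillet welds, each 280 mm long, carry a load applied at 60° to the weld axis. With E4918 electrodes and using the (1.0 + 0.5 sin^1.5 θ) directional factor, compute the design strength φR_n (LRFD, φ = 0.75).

E49XX → F_EXX = 490 MPa.
t_e = 0.707 × 14 = 9.898 mm; A_we = 9.898 × 560 = 5543 mm².
Directional factor: 1.0 + 0.5 sin^1.5(60°) = 1.403.
F_nw = 0.6 × 490 × 1.403 = 412.5 MPa.
φR_n = 0.75 × 412.5 × 5543 × 10⁻³ = 1715 kN.

φR_n ≈ 1710 kN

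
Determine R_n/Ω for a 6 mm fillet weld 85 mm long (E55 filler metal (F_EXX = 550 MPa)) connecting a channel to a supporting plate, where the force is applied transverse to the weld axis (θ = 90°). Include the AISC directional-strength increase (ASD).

R_n/Ω ≈ 89.2 kN

t_e = 0.707 × 6 = 4.242 mm; A_we = 4.242 × 85 = 360.6 mm².
Directional factor: 1.0 + 0.5 sin^1.5(90°) = 1.5.
F_nw = 0.6 × 550 × 1.5 = 495 MPa.
R_n/Ω = (495 × 360.6) / 2.0 × 10⁻³ = 89.24 kN.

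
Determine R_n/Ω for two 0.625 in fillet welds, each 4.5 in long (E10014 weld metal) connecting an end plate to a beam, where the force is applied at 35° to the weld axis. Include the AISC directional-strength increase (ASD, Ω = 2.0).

E100XX → F_EXX = 100 ksi.
t_e = 0.707 × 0.625 = 0.4419 in; A_we = 0.4419 × 9 = 3.977 in².
Directional factor: 1.0 + 0.5 sin^1.5(35°) = 1.217.
F_nw = 0.6 × 100 × 1.217 = 73.03 ksi.
R_n/Ω = (73.03 × 3.977) / 2.0 = 145.2 kips.

R_n/Ω ≈ 145 kips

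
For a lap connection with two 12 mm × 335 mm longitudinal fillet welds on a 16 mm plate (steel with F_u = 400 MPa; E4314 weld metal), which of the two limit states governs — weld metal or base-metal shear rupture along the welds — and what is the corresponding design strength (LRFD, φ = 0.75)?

E43XX → F_EXX = 430 MPa.
t_e = 0.707 × 12 = 8.484 mm; L = 670 mm.
Weld metal: φR_n = 0.75 × 0.6 × 430 × 8.484 × 670 × 10⁻³ = 1100 kN.
Base metal (shear rupture): φR_n = 0.75 × 0.6 × 400 × 16 × 670 × 10⁻³ = 1930 kN.
Governing: weld metal.

φR_n ≈ 1100 kN (weld metal governs)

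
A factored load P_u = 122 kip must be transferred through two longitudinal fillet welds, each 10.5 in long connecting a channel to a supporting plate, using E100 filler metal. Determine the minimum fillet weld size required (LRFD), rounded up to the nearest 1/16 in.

w = 3/16 in

E100XX → F_EXX = 100 ksi.
Total weld length L = 21 in.
Required throat t_e = P_u / (φ × 0.6 F_EXX × L) = 122 / (0.75 × 0.6 × 100 × 21) = 0.1291 in.
Required leg w = t_e / 0.707 = 0.1826 in → use 3/16 in.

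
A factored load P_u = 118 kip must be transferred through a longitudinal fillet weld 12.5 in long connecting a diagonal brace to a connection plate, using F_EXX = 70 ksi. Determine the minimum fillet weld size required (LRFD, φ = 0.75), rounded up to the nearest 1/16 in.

w = 7/16 in

Total weld length L = 12.5 in.
Required throat t_e = P_u / (φ × 0.6 F_EXX × L) = 118 / (0.75 × 0.6 × 70 × 12.5) = 0.2997 in.
Required leg w = t_e / 0.707 = 0.4239 in → use 7/16 in.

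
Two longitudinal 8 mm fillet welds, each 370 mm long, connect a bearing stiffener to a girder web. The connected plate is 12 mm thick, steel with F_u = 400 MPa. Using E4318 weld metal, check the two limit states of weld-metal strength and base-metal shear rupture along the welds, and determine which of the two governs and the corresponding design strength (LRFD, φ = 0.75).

φR_n ≈ 810 kN (weld metal governs)

E43XX → F_EXX = 430 MPa.
t_e = 0.707 × 8 = 5.656 mm; L = 740 mm.
Weld metal: φR_n = 0.75 × 0.6 × 430 × 5.656 × 740 × 10⁻³ = 809.9 kN.
Base metal (shear rupture): φR_n = 0.75 × 0.6 × 400 × 12 × 740 × 10⁻³ = 1598 kN.
Governing: weld metal.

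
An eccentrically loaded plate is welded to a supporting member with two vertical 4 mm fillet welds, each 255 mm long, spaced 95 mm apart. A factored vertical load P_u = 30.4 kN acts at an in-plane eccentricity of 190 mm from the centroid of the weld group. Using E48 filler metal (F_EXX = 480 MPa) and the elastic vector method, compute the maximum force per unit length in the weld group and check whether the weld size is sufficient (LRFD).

Total weld length L_w = 510 mm. Treat welds as unit-width lines.
Polar moment about centroid: J = 2[d³/12 + d(b/2)²] = 2[255³/12 + 255×47.5²] = 3914000 mm³.
Direct shear f_v = P/L_w = 30.4×10³ / 510 = 59.61 N/mm (vertical).
Torsion M = P·e = 30.4×10³ × 190 = 5776000 N·mm.
Critical point at (x, y) = (47.5, 127.5) from centroid. f_tx = M·y/J = 188.1 N/mm; f_ty = M·x/J = 70.09 N/mm.
Resultant f_max = √[f_tx² + (f_v + f_ty)²] = √[188.1² + (59.61 + 70.09)²] = 228.5 N/mm.
Capacity per unit length: φr_n = 0.75 × 0.6 × 480 × (0.707 × 4) = 610.8 N/mm.
228.5 ≤ 610.8 → adequate.

f_max ≈ 229 N/mm; adequate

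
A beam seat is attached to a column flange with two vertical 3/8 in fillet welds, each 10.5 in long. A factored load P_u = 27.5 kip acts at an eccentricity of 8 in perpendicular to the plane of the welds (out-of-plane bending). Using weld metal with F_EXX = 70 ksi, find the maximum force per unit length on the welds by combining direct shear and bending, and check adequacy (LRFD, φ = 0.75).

f_max ≈ 6.13 kip/in; adequate

L_w = 2 × 10.5 = 21 in; section modulus (unit throat) S = 2 × L²/6 = 36.75 in².
Direct shear f_v = P/L_w = 27.5/21 = 1.31 kip/in.
Moment M = P × e = 27.5 × 8 = 220 kip·in; bending f_b = M/S = 5.986 kip/in.
f_max = √(f_v² + f_b²) = √(1.31² + 5.986²) = 6.128 kip/in.
φr_n = 0.75 × 0.6 × 70 × (0.707 × 0.375) = 8.351 kip/in → adequate.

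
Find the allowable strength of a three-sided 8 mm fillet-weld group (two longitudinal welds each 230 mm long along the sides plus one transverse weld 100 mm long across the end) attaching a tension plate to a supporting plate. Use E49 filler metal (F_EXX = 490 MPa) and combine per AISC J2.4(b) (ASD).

R_n/Ω ≈ 466 kN

t_e = 0.707 × 8 = 5.656 mm.
R_nwl = 0.6 × 490 × 5.656 × 460 × 10⁻³ = 764.9 kN (longitudinal, 2 welds).
R_nwt = 0.6 × 490 × 5.656 × 100 × 10⁻³ = 166.3 kN (transverse, base value).
(i) R_nwl + R_nwt = 931.2 kN; (ii) 0.85 R_nwl + 1.5 R_nwt = 899.6 kN.
R_n = max = 931.2 kN [governs: (i)]; R_n/Ω = 465.6 kN.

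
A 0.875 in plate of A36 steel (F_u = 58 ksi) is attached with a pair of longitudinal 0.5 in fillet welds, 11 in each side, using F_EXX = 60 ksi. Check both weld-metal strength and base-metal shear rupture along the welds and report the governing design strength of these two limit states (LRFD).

t_e = 0.707 × 0.5 = 0.3535 in; L = 22 in.
Weld metal: φR_n = 0.75 × 0.6 × 60 × 0.3535 × 22 = 210 kip.
Base metal (shear rupture): φR_n = 0.75 × 0.6 × 58 × 0.875 × 22 = 502.4 kip.
Governing: weld metal.

φR_n ≈ 210 kip (weld metal governs)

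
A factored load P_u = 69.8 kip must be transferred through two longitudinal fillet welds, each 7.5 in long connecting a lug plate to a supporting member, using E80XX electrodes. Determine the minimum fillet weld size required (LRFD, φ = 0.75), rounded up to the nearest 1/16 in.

E80XX → F_EXX = 80 ksi.
Total weld length L = 15 in.
Required throat t_e = P_u / (φ × 0.6 F_EXX × L) = 69.8 / (0.75 × 0.6 × 80 × 15) = 0.1293 in.
Required leg w = t_e / 0.707 = 0.1828 in → use 3/16 in.

w = 3/16 in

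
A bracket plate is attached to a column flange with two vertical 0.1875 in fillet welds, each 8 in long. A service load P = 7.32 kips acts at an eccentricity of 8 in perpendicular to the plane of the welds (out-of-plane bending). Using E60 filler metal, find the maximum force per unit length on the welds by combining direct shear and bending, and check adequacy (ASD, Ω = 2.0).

f_max ≈ 2.78 kip/in; NOT adequate

E60XX → F_EXX = 60 ksi.
L_w = 2 × 8 = 16 in; section modulus (unit throat) S = 2 × L²/6 = 21.33 in².
Direct shear f_v = P/L_w = 7.32/16 = 0.4575 kip/in.
Moment M = P × e = 7.32 × 8 = 58.56 kip·in; bending f_b = M/S = 2.745 kip/in.
f_max = √(f_v² + f_b²) = √(0.4575² + 2.745²) = 2.783 kip/in.
r_n/Ω = (1/2.0) × 0.6 × 60 × (0.707 × 0.1875) = 2.386 kip/in → NOT adequate.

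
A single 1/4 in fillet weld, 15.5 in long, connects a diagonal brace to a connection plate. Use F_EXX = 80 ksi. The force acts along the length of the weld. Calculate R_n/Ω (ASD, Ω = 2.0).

R_n/Ω ≈ 65.8 kip

Effective throat t_e = 0.707 × 0.25 = 0.1767 in.
Total length L = 15.5 in; A_we = 0.1767 × 15.5 = 2.74 in².
F_nw = 0.6 F_EXX = 0.6 × 80 = 48 ksi.
R_n = 48 × 2.74 = 131.5 kip; R_n/Ω = 131.5/2.0 = 65.75 kip.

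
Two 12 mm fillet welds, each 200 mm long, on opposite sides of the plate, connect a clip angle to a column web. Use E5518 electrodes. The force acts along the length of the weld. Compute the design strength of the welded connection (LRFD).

E55XX → F_EXX = 550 MPa.
Effective throat t_e = 0.707 × 12 = 8.484 mm.
Total length L = 400 mm; A_we = 8.484 × 400 = 3394 mm².
F_nw = 0.6 F_EXX = 0.6 × 550 = 330 MPa.
φR_n = 0.75 × 330 × 3394 × 10⁻³ = 839.9 kN.

φR_n ≈ 840 kN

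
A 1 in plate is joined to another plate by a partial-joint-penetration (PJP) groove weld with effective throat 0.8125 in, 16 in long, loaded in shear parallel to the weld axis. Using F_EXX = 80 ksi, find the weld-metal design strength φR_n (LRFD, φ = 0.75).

Effective throat (given) t_e = 0.8125 in.
A_we = 0.8125 × 16 = 13 in².
F_nw = 0.6 F_EXX = 48 ksi.
φR_n = 0.75 × 48 × 13 = 468 kips.

φR_n ≈ 468 kips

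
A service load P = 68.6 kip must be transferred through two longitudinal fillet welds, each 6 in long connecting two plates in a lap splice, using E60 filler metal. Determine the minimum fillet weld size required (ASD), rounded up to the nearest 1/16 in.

w = 1/2 in

E60XX → F_EXX = 60 ksi.
Total weld length L = 12 in.
Required throat t_e = P × Ω / (0.6 F_EXX × L) = 68.6 × 2.0 / (0.6 × 60 × 12) = 0.3176 in.
Required leg w = t_e / 0.707 = 0.4492 in → use 1/2 in.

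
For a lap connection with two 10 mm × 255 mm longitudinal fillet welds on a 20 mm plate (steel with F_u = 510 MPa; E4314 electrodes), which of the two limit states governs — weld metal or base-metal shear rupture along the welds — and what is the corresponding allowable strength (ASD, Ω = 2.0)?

R_n/Ω ≈ 465 kN (weld metal governs)

E43XX → F_EXX = 430 MPa.
t_e = 0.707 × 10 = 7.07 mm; L = 510 mm.
Weld metal: R_n/Ω = (1/2.0) × 0.6 × 430 × 7.07 × 510 × 10⁻³ = 465.1 kN.
Base metal (shear rupture): R_n/Ω = (1/2.0) × 0.6 × 510 × 20 × 510 × 10⁻³ = 1561 kN.
Governing: weld metal.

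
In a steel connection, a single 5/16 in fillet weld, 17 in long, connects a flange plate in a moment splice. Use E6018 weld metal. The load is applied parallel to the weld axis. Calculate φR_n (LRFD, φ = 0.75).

E60XX → F_EXX = 60 ksi.
Effective throat t_e = 0.707 × 0.3125 = 0.2209 in.
Total length L = 17 in; A_we = 0.2209 × 17 = 3.756 in².
F_nw = 0.6 F_EXX = 0.6 × 60 = 36 ksi.
φR_n = 0.75 × 36 × 3.756 = 101.4 kips.

φR_n ≈ 101 kips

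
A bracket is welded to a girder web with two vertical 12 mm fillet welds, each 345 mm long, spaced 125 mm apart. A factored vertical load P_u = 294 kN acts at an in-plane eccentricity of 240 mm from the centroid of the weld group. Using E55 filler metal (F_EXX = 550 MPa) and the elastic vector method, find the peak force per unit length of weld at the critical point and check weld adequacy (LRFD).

f_max ≈ 1550 N/mm; adequate

Total weld length L_w = 690 mm. Treat welds as unit-width lines.
Polar moment about centroid: J = 2[d³/12 + d(b/2)²] = 2[345³/12 + 345×62.5²] = 9539000 mm³.
Direct shear f_v = P/L_w = 294×10³ / 690 = 426.1 N/mm (vertical).
Torsion M = P·e = 294×10³ × 240 = 70560000 N·mm.
Critical point at (x, y) = (62.5, 172.5) from centroid. f_tx = M·y/J = 1276 N/mm; f_ty = M·x/J = 462.3 N/mm.
Resultant f_max = √[f_tx² + (f_v + f_ty)²] = √[1276² + (426.1 + 462.3)²] = 1555 N/mm.
Capacity per unit length: φr_n = 0.75 × 0.6 × 550 × (0.707 × 12) = 2100 N/mm.
1555 ≤ 2100 → adequate.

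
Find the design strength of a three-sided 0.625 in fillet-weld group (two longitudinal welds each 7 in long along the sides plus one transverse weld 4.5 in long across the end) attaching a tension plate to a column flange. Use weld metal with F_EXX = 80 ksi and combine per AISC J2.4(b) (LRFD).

φR_n ≈ 297 kip

t_e = 0.707 × 0.625 = 0.4419 in.
R_nwl = 0.6 × 80 × 0.4419 × 14 = 296.9 kip (longitudinal, 2 welds).
R_nwt = 0.6 × 80 × 0.4419 × 4.5 = 95.44 kip (transverse, base value).
(i) R_nwl + R_nwt = 392.4 kip; (ii) 0.85 R_nwl + 1.5 R_nwt = 395.6 kip.
R_n = max = 395.6 kip [governs: (ii)]; φR_n = 296.7 kip.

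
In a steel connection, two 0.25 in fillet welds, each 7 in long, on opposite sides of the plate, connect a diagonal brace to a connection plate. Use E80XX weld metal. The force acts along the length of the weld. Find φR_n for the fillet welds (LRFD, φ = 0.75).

E80XX → F_EXX = 80 ksi.
Effective throat t_e = 0.707 × 0.25 = 0.1767 in.
Total length L = 14 in; A_we = 0.1767 × 14 = 2.474 in².
F_nw = 0.6 F_EXX = 0.6 × 80 = 48 ksi.
φR_n = 0.75 × 48 × 2.474 = 89.08 kips.

φR_n ≈ 89.1 kips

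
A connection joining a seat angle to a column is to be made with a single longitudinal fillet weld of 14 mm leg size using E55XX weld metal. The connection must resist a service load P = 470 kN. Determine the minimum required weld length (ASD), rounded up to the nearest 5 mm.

L = 290 mm

E55XX → F_EXX = 550 MPa.
Throat t_e = 0.707 × 14 = 9.898 mm.
r_n/Ω = (0.6 × 550 × 9.898) / 2.0 = 1633 N/mm = 1.633 kN/mm.
L_req = P / (r_n/Ω) = 470 / 1.633 = 287.8 mm total.
Round up → use L = 290 mm.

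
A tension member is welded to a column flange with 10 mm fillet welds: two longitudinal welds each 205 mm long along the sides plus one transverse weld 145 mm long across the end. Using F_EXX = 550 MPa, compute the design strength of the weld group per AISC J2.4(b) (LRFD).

t_e = 0.707 × 10 = 7.07 mm.
R_nwl = 0.6 × 550 × 7.07 × 410 × 10⁻³ = 956.6 kN (longitudinal, 2 welds).
R_nwt = 0.6 × 550 × 7.07 × 145 × 10⁻³ = 338.3 kN (transverse, base value).
(i) R_nwl + R_nwt = 1295 kN; (ii) 0.85 R_nwl + 1.5 R_nwt = 1321 kN.
R_n = max = 1321 kN [governs: (ii)]; φR_n = 990.4 kN.

φR_n ≈ 990 kN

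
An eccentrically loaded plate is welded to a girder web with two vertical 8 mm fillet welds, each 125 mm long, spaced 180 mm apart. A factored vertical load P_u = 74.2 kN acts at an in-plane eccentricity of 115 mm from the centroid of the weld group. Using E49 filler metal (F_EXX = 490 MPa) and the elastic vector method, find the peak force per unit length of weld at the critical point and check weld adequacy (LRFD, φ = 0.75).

Total weld length L_w = 250 mm. Treat welds as unit-width lines.
Polar moment about centroid: J = 2[d³/12 + d(b/2)²] = 2[125³/12 + 125×90²] = 2351000 mm³.
Direct shear f_v = P/L_w = 74.2×10³ / 250 = 296.8 N/mm (vertical).
Torsion M = P·e = 74.2×10³ × 115 = 8533000 N·mm.
Critical point at (x, y) = (90, 62.5) from centroid. f_tx = M·y/J = 226.9 N/mm; f_ty = M·x/J = 326.7 N/mm.
Resultant f_max = √[f_tx² + (f_v + f_ty)²] = √[226.9² + (296.8 + 326.7)²] = 663.5 N/mm.
Capacity per unit length: φr_n = 0.75 × 0.6 × 490 × (0.707 × 8) = 1247 N/mm.
663.5 ≤ 1247 → adequate.

f_max ≈ 664 N/mm; adequate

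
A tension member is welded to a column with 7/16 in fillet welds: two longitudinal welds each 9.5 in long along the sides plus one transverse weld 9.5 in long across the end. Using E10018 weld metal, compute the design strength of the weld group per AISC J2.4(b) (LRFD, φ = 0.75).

E100XX → F_EXX = 100 ksi.
t_e = 0.707 × 0.4375 = 0.3093 in.
R_nwl = 0.6 × 100 × 0.3093 × 19 = 352.6 kips (longitudinal, 2 welds).
R_nwt = 0.6 × 100 × 0.3093 × 9.5 = 176.3 kips (transverse, base value).
(i) R_nwl + R_nwt = 528.9 kips; (ii) 0.85 R_nwl + 1.5 R_nwt = 564.2 kips.
R_n = max = 564.2 kips [governs: (ii)]; φR_n = 423.1 kips.

φR_n ≈ 423 kips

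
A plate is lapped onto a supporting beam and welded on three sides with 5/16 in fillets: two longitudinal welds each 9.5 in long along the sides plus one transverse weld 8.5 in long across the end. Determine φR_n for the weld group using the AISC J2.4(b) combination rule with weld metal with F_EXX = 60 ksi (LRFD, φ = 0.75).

t_e = 0.707 × 0.3125 = 0.2209 in.
R_nwl = 0.6 × 60 × 0.2209 × 19 = 151.1 kips (longitudinal, 2 welds).
R_nwt = 0.6 × 60 × 0.2209 × 8.5 = 67.61 kips (transverse, base value).
(i) R_nwl + R_nwt = 218.7 kips; (ii) 0.85 R_nwl + 1.5 R_nwt = 229.9 kips.
R_n = max = 229.9 kips [governs: (ii)]; φR_n = 172.4 kips.

φR_n ≈ 172 kips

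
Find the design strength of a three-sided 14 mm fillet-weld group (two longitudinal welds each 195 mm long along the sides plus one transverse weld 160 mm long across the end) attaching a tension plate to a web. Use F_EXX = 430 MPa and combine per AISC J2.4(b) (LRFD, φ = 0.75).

φR_n ≈ 1090 kN

t_e = 0.707 × 14 = 9.898 mm.
R_nwl = 0.6 × 430 × 9.898 × 390 × 10⁻³ = 995.9 kN (longitudinal, 2 welds).
R_nwt = 0.6 × 430 × 9.898 × 160 × 10⁻³ = 408.6 kN (transverse, base value).
(i) R_nwl + R_nwt = 1405 kN; (ii) 0.85 R_nwl + 1.5 R_nwt = 1459 kN.
R_n = max = 1459 kN [governs: (ii)]; φR_n = 1095 kN.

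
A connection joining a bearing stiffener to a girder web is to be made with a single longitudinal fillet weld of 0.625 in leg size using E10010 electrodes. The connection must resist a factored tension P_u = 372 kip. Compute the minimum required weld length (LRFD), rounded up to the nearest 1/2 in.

E100XX → F_EXX = 100 ksi.
Throat t_e = 0.707 × 0.625 = 0.4419 in.
φr_n = 0.75 × 0.6 × 100 × 0.4419 = 19.88 kip/in.
L_req = P_u / φr_n = 372 / 19.88 = 18.71 in total.
Round up → use L = 19 in.

L = 19 in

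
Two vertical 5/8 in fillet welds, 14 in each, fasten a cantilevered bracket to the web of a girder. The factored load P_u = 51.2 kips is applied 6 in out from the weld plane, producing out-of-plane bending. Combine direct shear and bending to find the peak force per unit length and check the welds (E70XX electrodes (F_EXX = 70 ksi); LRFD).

f_max ≈ 5.05 kip/in; adequate

L_w = 2 × 14 = 28 in; section modulus (unit throat) S = 2 × L²/6 = 65.33 in².
Direct shear f_v = P/L_w = 51.2/28 = 1.829 kip/in.
Moment M = P × e = 51.2 × 6 = 307.2 kip·in; bending f_b = M/S = 4.702 kip/in.
f_max = √(f_v² + f_b²) = √(1.829² + 4.702²) = 5.045 kip/in.
φr_n = 0.75 × 0.6 × 70 × (0.707 × 0.625) = 13.92 kip/in → adequate.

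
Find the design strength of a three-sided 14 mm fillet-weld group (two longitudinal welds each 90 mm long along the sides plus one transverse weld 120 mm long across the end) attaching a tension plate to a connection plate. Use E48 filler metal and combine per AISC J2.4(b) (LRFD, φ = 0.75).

φR_n ≈ 712 kN

E48XX → F_EXX = 480 MPa.
t_e = 0.707 × 14 = 9.898 mm.
R_nwl = 0.6 × 480 × 9.898 × 180 × 10⁻³ = 513.1 kN (longitudinal, 2 welds).
R_nwt = 0.6 × 480 × 9.898 × 120 × 10⁻³ = 342.1 kN (transverse, base value).
(i) R_nwl + R_nwt = 855.2 kN; (ii) 0.85 R_nwl + 1.5 R_nwt = 949.3 kN.
R_n = max = 949.3 kN [governs: (ii)]; φR_n = 711.9 kN.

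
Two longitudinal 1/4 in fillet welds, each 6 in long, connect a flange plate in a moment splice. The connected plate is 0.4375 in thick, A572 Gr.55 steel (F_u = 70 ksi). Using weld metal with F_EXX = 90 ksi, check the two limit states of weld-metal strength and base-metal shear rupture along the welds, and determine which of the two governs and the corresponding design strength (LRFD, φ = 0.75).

φR_n ≈ 85.9 kips (weld metal governs)

t_e = 0.707 × 0.25 = 0.1767 in; L = 12 in.
Weld metal: φR_n = 0.75 × 0.6 × 90 × 0.1767 × 12 = 85.9 kips.
Base metal (shear rupture): φR_n = 0.75 × 0.6 × 70 × 0.4375 × 12 = 165.4 kips.
Governing: weld metal.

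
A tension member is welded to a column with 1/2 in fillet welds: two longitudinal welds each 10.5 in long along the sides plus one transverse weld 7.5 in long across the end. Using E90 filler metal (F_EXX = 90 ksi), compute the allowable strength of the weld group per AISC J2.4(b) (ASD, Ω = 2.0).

t_e = 0.707 × 0.5 = 0.3535 in.
R_nwl = 0.6 × 90 × 0.3535 × 21 = 400.9 kip (longitudinal, 2 welds).
R_nwt = 0.6 × 90 × 0.3535 × 7.5 = 143.2 kip (transverse, base value).
(i) R_nwl + R_nwt = 544 kip; (ii) 0.85 R_nwl + 1.5 R_nwt = 555.5 kip.
R_n = max = 555.5 kip [governs: (ii)]; R_n/Ω = 277.7 kip.

R_n/Ω ≈ 278 kip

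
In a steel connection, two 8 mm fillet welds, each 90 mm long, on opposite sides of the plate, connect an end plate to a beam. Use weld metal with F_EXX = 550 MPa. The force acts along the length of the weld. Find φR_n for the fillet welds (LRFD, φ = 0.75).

φR_n ≈ 252 kN

Effective throat t_e = 0.707 × 8 = 5.656 mm.
Total length L = 180 mm; A_we = 5.656 × 180 = 1018 mm².
F_nw = 0.6 F_EXX = 0.6 × 550 = 330 MPa.
φR_n = 0.75 × 330 × 1018 × 10⁻³ = 252 kN.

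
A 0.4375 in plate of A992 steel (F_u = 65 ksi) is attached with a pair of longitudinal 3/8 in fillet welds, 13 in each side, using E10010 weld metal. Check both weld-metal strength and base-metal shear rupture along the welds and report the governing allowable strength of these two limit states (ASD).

E100XX → F_EXX = 100 ksi.
t_e = 0.707 × 0.375 = 0.2651 in; L = 26 in.
Weld metal: R_n/Ω = (1/2.0) × 0.6 × 100 × 0.2651 × 26 = 206.8 kips.
Base metal (shear rupture): R_n/Ω = (1/2.0) × 0.6 × 65 × 0.4375 × 26 = 221.8 kips.
Governing: weld metal.

R_n/Ω ≈ 207 kips (weld metal governs)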